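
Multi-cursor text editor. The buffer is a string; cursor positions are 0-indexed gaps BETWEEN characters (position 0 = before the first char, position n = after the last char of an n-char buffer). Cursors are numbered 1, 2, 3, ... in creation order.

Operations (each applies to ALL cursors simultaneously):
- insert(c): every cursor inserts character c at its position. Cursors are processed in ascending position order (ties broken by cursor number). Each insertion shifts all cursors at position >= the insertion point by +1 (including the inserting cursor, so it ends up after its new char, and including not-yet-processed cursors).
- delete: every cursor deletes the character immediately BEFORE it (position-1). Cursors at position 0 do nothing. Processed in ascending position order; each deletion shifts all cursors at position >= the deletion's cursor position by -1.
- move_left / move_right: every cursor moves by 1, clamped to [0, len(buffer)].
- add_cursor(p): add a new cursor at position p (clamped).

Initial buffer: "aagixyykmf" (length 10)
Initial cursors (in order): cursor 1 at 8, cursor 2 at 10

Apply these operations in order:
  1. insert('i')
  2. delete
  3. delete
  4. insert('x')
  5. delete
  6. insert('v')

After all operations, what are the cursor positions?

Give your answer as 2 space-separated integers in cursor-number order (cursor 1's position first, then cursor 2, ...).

After op 1 (insert('i')): buffer="aagixyykimfi" (len 12), cursors c1@9 c2@12, authorship ........1..2
After op 2 (delete): buffer="aagixyykmf" (len 10), cursors c1@8 c2@10, authorship ..........
After op 3 (delete): buffer="aagixyym" (len 8), cursors c1@7 c2@8, authorship ........
After op 4 (insert('x')): buffer="aagixyyxmx" (len 10), cursors c1@8 c2@10, authorship .......1.2
After op 5 (delete): buffer="aagixyym" (len 8), cursors c1@7 c2@8, authorship ........
After op 6 (insert('v')): buffer="aagixyyvmv" (len 10), cursors c1@8 c2@10, authorship .......1.2

Answer: 8 10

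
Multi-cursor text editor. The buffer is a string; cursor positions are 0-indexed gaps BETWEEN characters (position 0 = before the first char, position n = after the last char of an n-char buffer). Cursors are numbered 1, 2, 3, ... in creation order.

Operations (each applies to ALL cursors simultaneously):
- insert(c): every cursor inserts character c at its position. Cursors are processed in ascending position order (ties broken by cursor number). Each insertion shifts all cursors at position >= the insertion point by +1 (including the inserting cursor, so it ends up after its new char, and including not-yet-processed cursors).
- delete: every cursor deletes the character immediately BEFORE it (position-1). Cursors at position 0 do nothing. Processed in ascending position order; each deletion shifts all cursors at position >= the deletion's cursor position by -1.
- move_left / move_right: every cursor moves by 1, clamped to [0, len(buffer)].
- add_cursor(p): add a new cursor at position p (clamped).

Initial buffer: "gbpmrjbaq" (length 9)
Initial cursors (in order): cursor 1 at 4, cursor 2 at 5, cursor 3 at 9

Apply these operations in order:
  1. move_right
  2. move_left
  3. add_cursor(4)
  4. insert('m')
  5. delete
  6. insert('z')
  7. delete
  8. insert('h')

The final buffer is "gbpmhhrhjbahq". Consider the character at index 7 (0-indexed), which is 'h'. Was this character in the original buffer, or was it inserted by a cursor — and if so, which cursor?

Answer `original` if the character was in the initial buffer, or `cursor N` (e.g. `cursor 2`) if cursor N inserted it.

Answer: cursor 2

Derivation:
After op 1 (move_right): buffer="gbpmrjbaq" (len 9), cursors c1@5 c2@6 c3@9, authorship .........
After op 2 (move_left): buffer="gbpmrjbaq" (len 9), cursors c1@4 c2@5 c3@8, authorship .........
After op 3 (add_cursor(4)): buffer="gbpmrjbaq" (len 9), cursors c1@4 c4@4 c2@5 c3@8, authorship .........
After op 4 (insert('m')): buffer="gbpmmmrmjbamq" (len 13), cursors c1@6 c4@6 c2@8 c3@12, authorship ....14.2...3.
After op 5 (delete): buffer="gbpmrjbaq" (len 9), cursors c1@4 c4@4 c2@5 c3@8, authorship .........
After op 6 (insert('z')): buffer="gbpmzzrzjbazq" (len 13), cursors c1@6 c4@6 c2@8 c3@12, authorship ....14.2...3.
After op 7 (delete): buffer="gbpmrjbaq" (len 9), cursors c1@4 c4@4 c2@5 c3@8, authorship .........
After op 8 (insert('h')): buffer="gbpmhhrhjbahq" (len 13), cursors c1@6 c4@6 c2@8 c3@12, authorship ....14.2...3.
Authorship (.=original, N=cursor N): . . . . 1 4 . 2 . . . 3 .
Index 7: author = 2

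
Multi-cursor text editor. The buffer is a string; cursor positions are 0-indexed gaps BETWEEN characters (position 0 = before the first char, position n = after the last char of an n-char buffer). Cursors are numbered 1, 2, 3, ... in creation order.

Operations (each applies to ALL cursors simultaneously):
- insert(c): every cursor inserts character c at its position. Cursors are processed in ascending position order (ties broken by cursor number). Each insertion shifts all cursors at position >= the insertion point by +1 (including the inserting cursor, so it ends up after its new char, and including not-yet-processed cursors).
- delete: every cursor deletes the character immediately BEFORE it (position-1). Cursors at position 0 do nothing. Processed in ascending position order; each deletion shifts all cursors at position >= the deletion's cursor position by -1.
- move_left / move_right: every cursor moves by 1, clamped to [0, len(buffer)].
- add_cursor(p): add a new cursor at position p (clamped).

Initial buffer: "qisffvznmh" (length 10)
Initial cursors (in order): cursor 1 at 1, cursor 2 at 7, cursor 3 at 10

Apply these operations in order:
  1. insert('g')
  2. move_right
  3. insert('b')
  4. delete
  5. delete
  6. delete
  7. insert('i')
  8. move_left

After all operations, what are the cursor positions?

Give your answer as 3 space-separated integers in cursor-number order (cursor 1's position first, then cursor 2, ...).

Answer: 1 7 9

Derivation:
After op 1 (insert('g')): buffer="qgisffvzgnmhg" (len 13), cursors c1@2 c2@9 c3@13, authorship .1......2...3
After op 2 (move_right): buffer="qgisffvzgnmhg" (len 13), cursors c1@3 c2@10 c3@13, authorship .1......2...3
After op 3 (insert('b')): buffer="qgibsffvzgnbmhgb" (len 16), cursors c1@4 c2@12 c3@16, authorship .1.1.....2.2..33
After op 4 (delete): buffer="qgisffvzgnmhg" (len 13), cursors c1@3 c2@10 c3@13, authorship .1......2...3
After op 5 (delete): buffer="qgsffvzgmh" (len 10), cursors c1@2 c2@8 c3@10, authorship .1.....2..
After op 6 (delete): buffer="qsffvzm" (len 7), cursors c1@1 c2@6 c3@7, authorship .......
After op 7 (insert('i')): buffer="qisffvzimi" (len 10), cursors c1@2 c2@8 c3@10, authorship .1.....2.3
After op 8 (move_left): buffer="qisffvzimi" (len 10), cursors c1@1 c2@7 c3@9, authorship .1.....2.3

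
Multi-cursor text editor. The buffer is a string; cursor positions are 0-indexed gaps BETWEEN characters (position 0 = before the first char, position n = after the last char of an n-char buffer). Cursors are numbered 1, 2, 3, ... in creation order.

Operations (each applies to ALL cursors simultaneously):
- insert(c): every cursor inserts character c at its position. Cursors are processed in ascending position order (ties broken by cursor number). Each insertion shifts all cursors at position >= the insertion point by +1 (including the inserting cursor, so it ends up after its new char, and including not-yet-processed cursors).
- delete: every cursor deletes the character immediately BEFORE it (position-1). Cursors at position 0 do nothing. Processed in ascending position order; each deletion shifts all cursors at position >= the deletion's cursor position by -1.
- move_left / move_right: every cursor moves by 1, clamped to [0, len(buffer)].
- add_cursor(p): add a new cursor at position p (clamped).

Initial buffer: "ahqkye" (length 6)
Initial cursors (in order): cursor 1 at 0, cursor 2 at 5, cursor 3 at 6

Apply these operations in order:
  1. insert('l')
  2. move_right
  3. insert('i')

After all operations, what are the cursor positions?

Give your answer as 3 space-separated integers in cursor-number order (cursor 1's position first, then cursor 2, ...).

After op 1 (insert('l')): buffer="lahqkylel" (len 9), cursors c1@1 c2@7 c3@9, authorship 1.....2.3
After op 2 (move_right): buffer="lahqkylel" (len 9), cursors c1@2 c2@8 c3@9, authorship 1.....2.3
After op 3 (insert('i')): buffer="laihqkyleili" (len 12), cursors c1@3 c2@10 c3@12, authorship 1.1....2.233

Answer: 3 10 12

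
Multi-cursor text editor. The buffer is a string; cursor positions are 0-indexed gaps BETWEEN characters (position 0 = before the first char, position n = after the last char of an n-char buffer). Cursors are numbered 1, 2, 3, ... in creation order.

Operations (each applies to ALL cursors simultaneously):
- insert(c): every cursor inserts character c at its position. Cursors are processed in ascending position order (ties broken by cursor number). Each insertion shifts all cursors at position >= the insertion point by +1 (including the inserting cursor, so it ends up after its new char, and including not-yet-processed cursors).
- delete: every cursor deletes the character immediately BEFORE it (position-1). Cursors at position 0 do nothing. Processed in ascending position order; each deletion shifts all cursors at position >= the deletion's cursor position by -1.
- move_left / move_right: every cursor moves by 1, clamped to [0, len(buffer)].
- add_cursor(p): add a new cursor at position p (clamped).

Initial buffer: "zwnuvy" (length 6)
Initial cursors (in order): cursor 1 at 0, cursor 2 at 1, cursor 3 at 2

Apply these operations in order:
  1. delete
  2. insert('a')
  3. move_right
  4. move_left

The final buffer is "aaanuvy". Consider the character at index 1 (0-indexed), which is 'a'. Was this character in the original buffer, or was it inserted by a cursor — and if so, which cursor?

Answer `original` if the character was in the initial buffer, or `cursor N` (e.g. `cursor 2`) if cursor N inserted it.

Answer: cursor 2

Derivation:
After op 1 (delete): buffer="nuvy" (len 4), cursors c1@0 c2@0 c3@0, authorship ....
After op 2 (insert('a')): buffer="aaanuvy" (len 7), cursors c1@3 c2@3 c3@3, authorship 123....
After op 3 (move_right): buffer="aaanuvy" (len 7), cursors c1@4 c2@4 c3@4, authorship 123....
After op 4 (move_left): buffer="aaanuvy" (len 7), cursors c1@3 c2@3 c3@3, authorship 123....
Authorship (.=original, N=cursor N): 1 2 3 . . . .
Index 1: author = 2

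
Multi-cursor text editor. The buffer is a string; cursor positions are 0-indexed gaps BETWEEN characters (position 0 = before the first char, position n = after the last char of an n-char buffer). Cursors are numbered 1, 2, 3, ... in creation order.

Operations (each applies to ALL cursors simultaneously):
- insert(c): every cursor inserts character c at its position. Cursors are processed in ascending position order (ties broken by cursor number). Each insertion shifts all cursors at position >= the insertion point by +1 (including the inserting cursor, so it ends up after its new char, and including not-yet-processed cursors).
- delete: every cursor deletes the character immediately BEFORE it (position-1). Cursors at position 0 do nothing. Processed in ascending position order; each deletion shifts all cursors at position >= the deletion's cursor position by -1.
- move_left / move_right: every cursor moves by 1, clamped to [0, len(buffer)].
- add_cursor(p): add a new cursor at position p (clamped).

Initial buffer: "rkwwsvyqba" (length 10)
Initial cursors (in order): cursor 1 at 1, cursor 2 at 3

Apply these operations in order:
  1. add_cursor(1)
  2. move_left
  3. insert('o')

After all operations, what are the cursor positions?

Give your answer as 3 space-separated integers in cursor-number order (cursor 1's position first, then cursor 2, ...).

Answer: 2 5 2

Derivation:
After op 1 (add_cursor(1)): buffer="rkwwsvyqba" (len 10), cursors c1@1 c3@1 c2@3, authorship ..........
After op 2 (move_left): buffer="rkwwsvyqba" (len 10), cursors c1@0 c3@0 c2@2, authorship ..........
After op 3 (insert('o')): buffer="oorkowwsvyqba" (len 13), cursors c1@2 c3@2 c2@5, authorship 13..2........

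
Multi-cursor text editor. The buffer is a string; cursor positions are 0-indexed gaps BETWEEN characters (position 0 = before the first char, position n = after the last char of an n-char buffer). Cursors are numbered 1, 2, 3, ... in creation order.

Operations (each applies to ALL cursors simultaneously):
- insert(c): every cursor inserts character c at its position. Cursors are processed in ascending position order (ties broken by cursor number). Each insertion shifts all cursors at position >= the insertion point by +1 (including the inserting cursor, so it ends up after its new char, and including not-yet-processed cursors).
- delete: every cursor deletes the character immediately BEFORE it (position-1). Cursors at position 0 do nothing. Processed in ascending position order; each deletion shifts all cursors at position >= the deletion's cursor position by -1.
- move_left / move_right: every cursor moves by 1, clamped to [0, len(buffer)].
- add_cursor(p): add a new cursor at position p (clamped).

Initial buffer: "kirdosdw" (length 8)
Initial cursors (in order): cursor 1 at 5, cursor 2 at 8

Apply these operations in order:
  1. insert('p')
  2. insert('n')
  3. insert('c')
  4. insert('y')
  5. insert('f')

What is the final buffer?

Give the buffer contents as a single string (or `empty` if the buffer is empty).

After op 1 (insert('p')): buffer="kirdopsdwp" (len 10), cursors c1@6 c2@10, authorship .....1...2
After op 2 (insert('n')): buffer="kirdopnsdwpn" (len 12), cursors c1@7 c2@12, authorship .....11...22
After op 3 (insert('c')): buffer="kirdopncsdwpnc" (len 14), cursors c1@8 c2@14, authorship .....111...222
After op 4 (insert('y')): buffer="kirdopncysdwpncy" (len 16), cursors c1@9 c2@16, authorship .....1111...2222
After op 5 (insert('f')): buffer="kirdopncyfsdwpncyf" (len 18), cursors c1@10 c2@18, authorship .....11111...22222

Answer: kirdopncyfsdwpncyf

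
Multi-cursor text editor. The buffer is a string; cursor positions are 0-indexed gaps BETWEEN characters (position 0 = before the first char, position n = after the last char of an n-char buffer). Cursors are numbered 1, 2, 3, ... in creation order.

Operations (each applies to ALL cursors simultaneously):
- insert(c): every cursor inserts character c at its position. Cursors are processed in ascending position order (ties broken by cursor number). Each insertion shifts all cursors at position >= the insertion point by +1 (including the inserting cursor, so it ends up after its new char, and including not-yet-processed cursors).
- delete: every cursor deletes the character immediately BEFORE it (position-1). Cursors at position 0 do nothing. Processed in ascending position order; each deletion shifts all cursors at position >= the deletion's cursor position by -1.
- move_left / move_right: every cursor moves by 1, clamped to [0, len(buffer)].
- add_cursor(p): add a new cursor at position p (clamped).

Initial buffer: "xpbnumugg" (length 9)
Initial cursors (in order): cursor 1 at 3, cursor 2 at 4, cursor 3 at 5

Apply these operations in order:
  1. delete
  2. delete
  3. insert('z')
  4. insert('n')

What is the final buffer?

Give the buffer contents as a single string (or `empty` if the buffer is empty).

After op 1 (delete): buffer="xpmugg" (len 6), cursors c1@2 c2@2 c3@2, authorship ......
After op 2 (delete): buffer="mugg" (len 4), cursors c1@0 c2@0 c3@0, authorship ....
After op 3 (insert('z')): buffer="zzzmugg" (len 7), cursors c1@3 c2@3 c3@3, authorship 123....
After op 4 (insert('n')): buffer="zzznnnmugg" (len 10), cursors c1@6 c2@6 c3@6, authorship 123123....

Answer: zzznnnmugg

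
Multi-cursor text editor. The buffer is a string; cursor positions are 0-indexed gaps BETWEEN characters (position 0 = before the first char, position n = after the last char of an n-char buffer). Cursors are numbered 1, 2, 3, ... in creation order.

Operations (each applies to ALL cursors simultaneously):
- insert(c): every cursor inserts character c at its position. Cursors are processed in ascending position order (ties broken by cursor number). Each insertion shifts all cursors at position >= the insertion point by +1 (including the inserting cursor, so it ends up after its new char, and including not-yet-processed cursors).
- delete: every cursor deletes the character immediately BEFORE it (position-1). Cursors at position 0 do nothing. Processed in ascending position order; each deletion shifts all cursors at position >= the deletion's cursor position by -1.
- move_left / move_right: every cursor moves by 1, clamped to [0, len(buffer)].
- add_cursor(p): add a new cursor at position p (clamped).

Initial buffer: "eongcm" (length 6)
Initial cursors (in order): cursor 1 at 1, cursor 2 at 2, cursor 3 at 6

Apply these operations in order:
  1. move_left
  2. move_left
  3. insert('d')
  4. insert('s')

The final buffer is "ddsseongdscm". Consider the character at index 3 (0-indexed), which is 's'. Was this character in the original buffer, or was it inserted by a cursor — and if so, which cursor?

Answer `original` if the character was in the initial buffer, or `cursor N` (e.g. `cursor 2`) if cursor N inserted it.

After op 1 (move_left): buffer="eongcm" (len 6), cursors c1@0 c2@1 c3@5, authorship ......
After op 2 (move_left): buffer="eongcm" (len 6), cursors c1@0 c2@0 c3@4, authorship ......
After op 3 (insert('d')): buffer="ddeongdcm" (len 9), cursors c1@2 c2@2 c3@7, authorship 12....3..
After op 4 (insert('s')): buffer="ddsseongdscm" (len 12), cursors c1@4 c2@4 c3@10, authorship 1212....33..
Authorship (.=original, N=cursor N): 1 2 1 2 . . . . 3 3 . .
Index 3: author = 2

Answer: cursor 2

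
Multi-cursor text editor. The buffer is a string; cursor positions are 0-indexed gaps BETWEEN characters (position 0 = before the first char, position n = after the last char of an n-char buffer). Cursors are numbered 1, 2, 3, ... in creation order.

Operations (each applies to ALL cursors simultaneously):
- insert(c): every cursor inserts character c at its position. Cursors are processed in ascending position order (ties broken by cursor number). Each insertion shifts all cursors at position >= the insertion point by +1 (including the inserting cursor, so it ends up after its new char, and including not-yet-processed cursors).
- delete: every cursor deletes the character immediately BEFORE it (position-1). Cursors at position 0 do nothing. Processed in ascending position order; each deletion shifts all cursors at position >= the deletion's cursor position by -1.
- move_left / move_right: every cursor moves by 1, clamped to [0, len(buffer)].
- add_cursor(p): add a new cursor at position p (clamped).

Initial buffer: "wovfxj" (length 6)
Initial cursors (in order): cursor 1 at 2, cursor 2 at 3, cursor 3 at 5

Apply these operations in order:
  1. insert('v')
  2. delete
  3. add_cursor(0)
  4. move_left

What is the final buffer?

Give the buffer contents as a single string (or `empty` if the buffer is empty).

Answer: wovfxj

Derivation:
After op 1 (insert('v')): buffer="wovvvfxvj" (len 9), cursors c1@3 c2@5 c3@8, authorship ..1.2..3.
After op 2 (delete): buffer="wovfxj" (len 6), cursors c1@2 c2@3 c3@5, authorship ......
After op 3 (add_cursor(0)): buffer="wovfxj" (len 6), cursors c4@0 c1@2 c2@3 c3@5, authorship ......
After op 4 (move_left): buffer="wovfxj" (len 6), cursors c4@0 c1@1 c2@2 c3@4, authorship ......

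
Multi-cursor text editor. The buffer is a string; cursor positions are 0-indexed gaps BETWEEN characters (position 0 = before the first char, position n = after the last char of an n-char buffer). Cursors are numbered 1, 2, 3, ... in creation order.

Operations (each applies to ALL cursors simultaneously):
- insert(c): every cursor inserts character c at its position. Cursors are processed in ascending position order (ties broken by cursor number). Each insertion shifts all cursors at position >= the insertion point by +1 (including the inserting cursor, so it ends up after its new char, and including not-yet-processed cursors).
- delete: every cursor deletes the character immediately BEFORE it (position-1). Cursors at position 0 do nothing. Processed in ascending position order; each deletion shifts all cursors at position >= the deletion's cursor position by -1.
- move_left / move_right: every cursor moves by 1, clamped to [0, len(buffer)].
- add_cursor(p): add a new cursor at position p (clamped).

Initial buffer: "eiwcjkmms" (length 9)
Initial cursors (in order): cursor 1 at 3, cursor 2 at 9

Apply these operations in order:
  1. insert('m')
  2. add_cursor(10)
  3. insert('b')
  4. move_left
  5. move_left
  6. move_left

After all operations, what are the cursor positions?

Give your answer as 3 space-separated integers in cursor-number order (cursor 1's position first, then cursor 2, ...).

After op 1 (insert('m')): buffer="eiwmcjkmmsm" (len 11), cursors c1@4 c2@11, authorship ...1......2
After op 2 (add_cursor(10)): buffer="eiwmcjkmmsm" (len 11), cursors c1@4 c3@10 c2@11, authorship ...1......2
After op 3 (insert('b')): buffer="eiwmbcjkmmsbmb" (len 14), cursors c1@5 c3@12 c2@14, authorship ...11......322
After op 4 (move_left): buffer="eiwmbcjkmmsbmb" (len 14), cursors c1@4 c3@11 c2@13, authorship ...11......322
After op 5 (move_left): buffer="eiwmbcjkmmsbmb" (len 14), cursors c1@3 c3@10 c2@12, authorship ...11......322
After op 6 (move_left): buffer="eiwmbcjkmmsbmb" (len 14), cursors c1@2 c3@9 c2@11, authorship ...11......322

Answer: 2 11 9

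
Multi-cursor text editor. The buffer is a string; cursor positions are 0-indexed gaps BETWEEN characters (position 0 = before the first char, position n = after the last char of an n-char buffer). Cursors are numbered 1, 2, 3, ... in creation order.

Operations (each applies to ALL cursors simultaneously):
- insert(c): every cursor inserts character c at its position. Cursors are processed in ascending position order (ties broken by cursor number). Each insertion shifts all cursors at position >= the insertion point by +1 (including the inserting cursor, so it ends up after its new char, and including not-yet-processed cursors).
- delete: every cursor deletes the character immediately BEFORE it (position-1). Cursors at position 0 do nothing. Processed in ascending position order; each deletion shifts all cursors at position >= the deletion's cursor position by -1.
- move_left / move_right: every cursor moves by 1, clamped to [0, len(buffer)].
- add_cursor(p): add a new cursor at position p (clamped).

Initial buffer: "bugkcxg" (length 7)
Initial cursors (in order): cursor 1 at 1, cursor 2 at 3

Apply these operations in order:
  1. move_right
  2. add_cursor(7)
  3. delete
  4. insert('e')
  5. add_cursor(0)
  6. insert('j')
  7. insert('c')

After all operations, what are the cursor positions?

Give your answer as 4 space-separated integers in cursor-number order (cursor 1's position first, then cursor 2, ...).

Answer: 6 10 15 2

Derivation:
After op 1 (move_right): buffer="bugkcxg" (len 7), cursors c1@2 c2@4, authorship .......
After op 2 (add_cursor(7)): buffer="bugkcxg" (len 7), cursors c1@2 c2@4 c3@7, authorship .......
After op 3 (delete): buffer="bgcx" (len 4), cursors c1@1 c2@2 c3@4, authorship ....
After op 4 (insert('e')): buffer="begecxe" (len 7), cursors c1@2 c2@4 c3@7, authorship .1.2..3
After op 5 (add_cursor(0)): buffer="begecxe" (len 7), cursors c4@0 c1@2 c2@4 c3@7, authorship .1.2..3
After op 6 (insert('j')): buffer="jbejgejcxej" (len 11), cursors c4@1 c1@4 c2@7 c3@11, authorship 4.11.22..33
After op 7 (insert('c')): buffer="jcbejcgejccxejc" (len 15), cursors c4@2 c1@6 c2@10 c3@15, authorship 44.111.222..333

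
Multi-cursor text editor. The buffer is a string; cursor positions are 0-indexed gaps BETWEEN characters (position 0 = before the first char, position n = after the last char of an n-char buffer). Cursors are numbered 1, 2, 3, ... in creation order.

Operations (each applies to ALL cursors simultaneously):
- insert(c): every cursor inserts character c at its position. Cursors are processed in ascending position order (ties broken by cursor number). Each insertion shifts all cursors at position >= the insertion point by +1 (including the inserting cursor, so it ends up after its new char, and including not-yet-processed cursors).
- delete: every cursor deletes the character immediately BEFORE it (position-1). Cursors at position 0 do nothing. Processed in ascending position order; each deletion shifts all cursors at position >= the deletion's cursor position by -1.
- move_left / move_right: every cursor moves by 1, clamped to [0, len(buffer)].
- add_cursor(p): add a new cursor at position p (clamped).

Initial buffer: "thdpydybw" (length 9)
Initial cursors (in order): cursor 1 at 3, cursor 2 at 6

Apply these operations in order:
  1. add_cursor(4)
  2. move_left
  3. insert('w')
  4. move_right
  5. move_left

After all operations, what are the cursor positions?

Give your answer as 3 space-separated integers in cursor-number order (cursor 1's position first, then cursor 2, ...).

Answer: 3 8 5

Derivation:
After op 1 (add_cursor(4)): buffer="thdpydybw" (len 9), cursors c1@3 c3@4 c2@6, authorship .........
After op 2 (move_left): buffer="thdpydybw" (len 9), cursors c1@2 c3@3 c2@5, authorship .........
After op 3 (insert('w')): buffer="thwdwpywdybw" (len 12), cursors c1@3 c3@5 c2@8, authorship ..1.3..2....
After op 4 (move_right): buffer="thwdwpywdybw" (len 12), cursors c1@4 c3@6 c2@9, authorship ..1.3..2....
After op 5 (move_left): buffer="thwdwpywdybw" (len 12), cursors c1@3 c3@5 c2@8, authorship ..1.3..2....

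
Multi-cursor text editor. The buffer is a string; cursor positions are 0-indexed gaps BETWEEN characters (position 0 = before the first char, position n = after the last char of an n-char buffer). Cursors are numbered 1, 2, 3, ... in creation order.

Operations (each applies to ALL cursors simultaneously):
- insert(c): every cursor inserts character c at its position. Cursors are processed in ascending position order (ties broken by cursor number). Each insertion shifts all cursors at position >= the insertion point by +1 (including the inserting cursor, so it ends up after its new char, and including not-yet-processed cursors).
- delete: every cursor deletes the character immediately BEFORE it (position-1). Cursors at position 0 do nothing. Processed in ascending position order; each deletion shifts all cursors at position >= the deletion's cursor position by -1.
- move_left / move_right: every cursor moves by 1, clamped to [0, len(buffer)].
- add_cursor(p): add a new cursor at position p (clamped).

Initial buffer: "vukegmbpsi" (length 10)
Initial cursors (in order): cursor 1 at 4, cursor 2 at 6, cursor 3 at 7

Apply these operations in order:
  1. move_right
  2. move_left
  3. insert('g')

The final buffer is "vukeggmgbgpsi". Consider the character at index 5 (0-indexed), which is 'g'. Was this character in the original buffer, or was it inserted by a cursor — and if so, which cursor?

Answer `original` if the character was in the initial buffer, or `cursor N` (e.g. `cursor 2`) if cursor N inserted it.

After op 1 (move_right): buffer="vukegmbpsi" (len 10), cursors c1@5 c2@7 c3@8, authorship ..........
After op 2 (move_left): buffer="vukegmbpsi" (len 10), cursors c1@4 c2@6 c3@7, authorship ..........
After op 3 (insert('g')): buffer="vukeggmgbgpsi" (len 13), cursors c1@5 c2@8 c3@10, authorship ....1..2.3...
Authorship (.=original, N=cursor N): . . . . 1 . . 2 . 3 . . .
Index 5: author = original

Answer: original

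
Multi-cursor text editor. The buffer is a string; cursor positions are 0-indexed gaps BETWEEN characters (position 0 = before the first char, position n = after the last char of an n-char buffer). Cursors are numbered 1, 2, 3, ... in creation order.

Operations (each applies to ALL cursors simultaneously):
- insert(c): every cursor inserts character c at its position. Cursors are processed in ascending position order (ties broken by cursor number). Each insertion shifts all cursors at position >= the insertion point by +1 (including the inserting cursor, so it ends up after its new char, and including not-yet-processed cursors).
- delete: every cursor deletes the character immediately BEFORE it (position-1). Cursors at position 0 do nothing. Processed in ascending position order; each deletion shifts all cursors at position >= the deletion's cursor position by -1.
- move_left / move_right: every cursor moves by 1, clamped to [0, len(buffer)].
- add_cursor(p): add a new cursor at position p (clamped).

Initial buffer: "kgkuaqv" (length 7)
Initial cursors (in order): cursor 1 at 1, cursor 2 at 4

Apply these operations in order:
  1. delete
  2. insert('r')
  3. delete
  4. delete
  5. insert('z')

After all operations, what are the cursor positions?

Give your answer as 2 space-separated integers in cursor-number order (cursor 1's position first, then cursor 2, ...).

After op 1 (delete): buffer="gkaqv" (len 5), cursors c1@0 c2@2, authorship .....
After op 2 (insert('r')): buffer="rgkraqv" (len 7), cursors c1@1 c2@4, authorship 1..2...
After op 3 (delete): buffer="gkaqv" (len 5), cursors c1@0 c2@2, authorship .....
After op 4 (delete): buffer="gaqv" (len 4), cursors c1@0 c2@1, authorship ....
After op 5 (insert('z')): buffer="zgzaqv" (len 6), cursors c1@1 c2@3, authorship 1.2...

Answer: 1 3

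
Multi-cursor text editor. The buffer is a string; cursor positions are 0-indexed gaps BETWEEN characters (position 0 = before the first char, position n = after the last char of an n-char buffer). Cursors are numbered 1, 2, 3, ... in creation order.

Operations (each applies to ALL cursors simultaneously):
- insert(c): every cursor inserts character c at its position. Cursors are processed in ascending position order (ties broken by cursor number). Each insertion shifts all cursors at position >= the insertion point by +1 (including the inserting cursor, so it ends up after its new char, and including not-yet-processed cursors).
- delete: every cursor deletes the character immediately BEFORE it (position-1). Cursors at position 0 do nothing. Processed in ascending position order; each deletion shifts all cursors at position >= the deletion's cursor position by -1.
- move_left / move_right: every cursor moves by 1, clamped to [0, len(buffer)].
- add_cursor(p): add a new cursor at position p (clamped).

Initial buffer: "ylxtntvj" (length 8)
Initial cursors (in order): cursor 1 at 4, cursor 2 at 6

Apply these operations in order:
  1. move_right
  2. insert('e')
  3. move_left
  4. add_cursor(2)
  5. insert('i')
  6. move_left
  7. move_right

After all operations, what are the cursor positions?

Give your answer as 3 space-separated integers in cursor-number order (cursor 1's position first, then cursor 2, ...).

Answer: 7 11 3

Derivation:
After op 1 (move_right): buffer="ylxtntvj" (len 8), cursors c1@5 c2@7, authorship ........
After op 2 (insert('e')): buffer="ylxtnetvej" (len 10), cursors c1@6 c2@9, authorship .....1..2.
After op 3 (move_left): buffer="ylxtnetvej" (len 10), cursors c1@5 c2@8, authorship .....1..2.
After op 4 (add_cursor(2)): buffer="ylxtnetvej" (len 10), cursors c3@2 c1@5 c2@8, authorship .....1..2.
After op 5 (insert('i')): buffer="ylixtnietviej" (len 13), cursors c3@3 c1@7 c2@11, authorship ..3...11..22.
After op 6 (move_left): buffer="ylixtnietviej" (len 13), cursors c3@2 c1@6 c2@10, authorship ..3...11..22.
After op 7 (move_right): buffer="ylixtnietviej" (len 13), cursors c3@3 c1@7 c2@11, authorship ..3...11..22.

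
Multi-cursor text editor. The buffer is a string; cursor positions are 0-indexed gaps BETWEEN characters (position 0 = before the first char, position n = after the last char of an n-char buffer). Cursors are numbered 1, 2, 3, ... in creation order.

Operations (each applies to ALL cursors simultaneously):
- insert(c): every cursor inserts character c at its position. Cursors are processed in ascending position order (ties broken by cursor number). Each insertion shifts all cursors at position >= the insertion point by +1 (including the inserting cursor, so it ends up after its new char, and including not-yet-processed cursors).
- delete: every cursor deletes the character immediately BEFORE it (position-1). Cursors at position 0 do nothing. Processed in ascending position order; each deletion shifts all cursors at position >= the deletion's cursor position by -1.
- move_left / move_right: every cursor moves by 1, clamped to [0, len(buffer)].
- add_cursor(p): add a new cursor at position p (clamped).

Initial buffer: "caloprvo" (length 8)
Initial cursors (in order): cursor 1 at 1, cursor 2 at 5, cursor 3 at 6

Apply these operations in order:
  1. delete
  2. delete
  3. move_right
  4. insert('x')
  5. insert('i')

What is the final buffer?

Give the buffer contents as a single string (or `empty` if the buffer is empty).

Answer: axivxxiio

Derivation:
After op 1 (delete): buffer="alovo" (len 5), cursors c1@0 c2@3 c3@3, authorship .....
After op 2 (delete): buffer="avo" (len 3), cursors c1@0 c2@1 c3@1, authorship ...
After op 3 (move_right): buffer="avo" (len 3), cursors c1@1 c2@2 c3@2, authorship ...
After op 4 (insert('x')): buffer="axvxxo" (len 6), cursors c1@2 c2@5 c3@5, authorship .1.23.
After op 5 (insert('i')): buffer="axivxxiio" (len 9), cursors c1@3 c2@8 c3@8, authorship .11.2323.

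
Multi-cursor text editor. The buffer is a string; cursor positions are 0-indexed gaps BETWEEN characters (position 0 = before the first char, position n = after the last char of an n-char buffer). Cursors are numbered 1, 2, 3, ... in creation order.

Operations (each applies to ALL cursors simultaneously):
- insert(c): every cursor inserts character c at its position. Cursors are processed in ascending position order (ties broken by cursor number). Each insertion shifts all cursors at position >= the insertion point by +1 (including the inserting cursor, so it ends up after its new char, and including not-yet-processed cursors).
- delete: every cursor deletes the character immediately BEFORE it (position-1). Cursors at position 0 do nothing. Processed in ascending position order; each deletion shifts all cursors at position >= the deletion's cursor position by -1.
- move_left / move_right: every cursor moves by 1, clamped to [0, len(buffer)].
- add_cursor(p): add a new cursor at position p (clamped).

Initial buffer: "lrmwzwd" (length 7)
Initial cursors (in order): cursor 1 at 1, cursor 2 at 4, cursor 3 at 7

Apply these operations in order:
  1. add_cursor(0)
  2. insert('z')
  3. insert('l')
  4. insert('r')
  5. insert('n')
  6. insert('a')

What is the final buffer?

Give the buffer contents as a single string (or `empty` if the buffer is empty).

Answer: zlrnalzlrnarmwzlrnazwdzlrna

Derivation:
After op 1 (add_cursor(0)): buffer="lrmwzwd" (len 7), cursors c4@0 c1@1 c2@4 c3@7, authorship .......
After op 2 (insert('z')): buffer="zlzrmwzzwdz" (len 11), cursors c4@1 c1@3 c2@7 c3@11, authorship 4.1...2...3
After op 3 (insert('l')): buffer="zllzlrmwzlzwdzl" (len 15), cursors c4@2 c1@5 c2@10 c3@15, authorship 44.11...22...33
After op 4 (insert('r')): buffer="zlrlzlrrmwzlrzwdzlr" (len 19), cursors c4@3 c1@7 c2@13 c3@19, authorship 444.111...222...333
After op 5 (insert('n')): buffer="zlrnlzlrnrmwzlrnzwdzlrn" (len 23), cursors c4@4 c1@9 c2@16 c3@23, authorship 4444.1111...2222...3333
After op 6 (insert('a')): buffer="zlrnalzlrnarmwzlrnazwdzlrna" (len 27), cursors c4@5 c1@11 c2@19 c3@27, authorship 44444.11111...22222...33333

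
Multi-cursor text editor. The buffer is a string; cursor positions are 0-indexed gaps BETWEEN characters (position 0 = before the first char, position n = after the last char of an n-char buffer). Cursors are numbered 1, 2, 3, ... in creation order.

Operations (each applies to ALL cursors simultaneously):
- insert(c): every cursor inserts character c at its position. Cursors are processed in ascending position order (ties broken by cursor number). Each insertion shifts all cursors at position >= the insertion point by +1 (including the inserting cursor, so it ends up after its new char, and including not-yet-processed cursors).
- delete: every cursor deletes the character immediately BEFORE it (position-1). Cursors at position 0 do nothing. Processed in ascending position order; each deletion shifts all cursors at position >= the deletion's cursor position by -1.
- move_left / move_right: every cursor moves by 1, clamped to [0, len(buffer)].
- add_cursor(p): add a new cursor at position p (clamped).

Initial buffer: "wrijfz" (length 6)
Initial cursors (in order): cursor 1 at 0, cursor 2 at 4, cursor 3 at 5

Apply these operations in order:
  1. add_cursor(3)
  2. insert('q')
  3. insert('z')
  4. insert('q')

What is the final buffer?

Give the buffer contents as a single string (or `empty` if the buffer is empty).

After op 1 (add_cursor(3)): buffer="wrijfz" (len 6), cursors c1@0 c4@3 c2@4 c3@5, authorship ......
After op 2 (insert('q')): buffer="qwriqjqfqz" (len 10), cursors c1@1 c4@5 c2@7 c3@9, authorship 1...4.2.3.
After op 3 (insert('z')): buffer="qzwriqzjqzfqzz" (len 14), cursors c1@2 c4@7 c2@10 c3@13, authorship 11...44.22.33.
After op 4 (insert('q')): buffer="qzqwriqzqjqzqfqzqz" (len 18), cursors c1@3 c4@9 c2@13 c3@17, authorship 111...444.222.333.

Answer: qzqwriqzqjqzqfqzqz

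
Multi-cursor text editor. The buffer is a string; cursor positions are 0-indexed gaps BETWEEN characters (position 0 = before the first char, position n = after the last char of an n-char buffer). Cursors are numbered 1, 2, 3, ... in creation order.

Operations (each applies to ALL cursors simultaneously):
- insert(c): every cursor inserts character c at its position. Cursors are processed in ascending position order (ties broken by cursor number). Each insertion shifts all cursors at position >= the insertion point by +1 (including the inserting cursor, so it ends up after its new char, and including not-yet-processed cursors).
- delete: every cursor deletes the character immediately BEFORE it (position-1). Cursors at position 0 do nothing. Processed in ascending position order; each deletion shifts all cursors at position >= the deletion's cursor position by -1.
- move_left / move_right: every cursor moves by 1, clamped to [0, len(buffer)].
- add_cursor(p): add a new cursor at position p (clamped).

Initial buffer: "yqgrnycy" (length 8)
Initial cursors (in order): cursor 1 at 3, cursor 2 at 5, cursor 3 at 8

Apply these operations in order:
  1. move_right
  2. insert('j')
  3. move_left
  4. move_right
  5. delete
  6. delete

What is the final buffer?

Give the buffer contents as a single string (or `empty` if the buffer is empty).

After op 1 (move_right): buffer="yqgrnycy" (len 8), cursors c1@4 c2@6 c3@8, authorship ........
After op 2 (insert('j')): buffer="yqgrjnyjcyj" (len 11), cursors c1@5 c2@8 c3@11, authorship ....1..2..3
After op 3 (move_left): buffer="yqgrjnyjcyj" (len 11), cursors c1@4 c2@7 c3@10, authorship ....1..2..3
After op 4 (move_right): buffer="yqgrjnyjcyj" (len 11), cursors c1@5 c2@8 c3@11, authorship ....1..2..3
After op 5 (delete): buffer="yqgrnycy" (len 8), cursors c1@4 c2@6 c3@8, authorship ........
After op 6 (delete): buffer="yqgnc" (len 5), cursors c1@3 c2@4 c3@5, authorship .....

Answer: yqgnc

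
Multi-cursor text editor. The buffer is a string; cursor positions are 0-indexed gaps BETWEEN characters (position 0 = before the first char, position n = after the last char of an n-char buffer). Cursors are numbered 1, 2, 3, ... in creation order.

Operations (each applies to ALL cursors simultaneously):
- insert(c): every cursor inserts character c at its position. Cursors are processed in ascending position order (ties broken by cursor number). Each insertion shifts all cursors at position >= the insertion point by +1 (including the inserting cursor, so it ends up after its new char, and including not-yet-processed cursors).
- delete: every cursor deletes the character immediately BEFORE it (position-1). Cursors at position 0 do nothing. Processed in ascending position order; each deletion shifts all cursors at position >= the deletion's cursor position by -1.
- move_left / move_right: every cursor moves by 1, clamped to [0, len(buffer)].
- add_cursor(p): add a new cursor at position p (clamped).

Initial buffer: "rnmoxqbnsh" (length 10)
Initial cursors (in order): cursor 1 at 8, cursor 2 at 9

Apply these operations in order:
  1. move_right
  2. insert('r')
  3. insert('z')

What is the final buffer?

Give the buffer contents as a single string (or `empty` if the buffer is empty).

After op 1 (move_right): buffer="rnmoxqbnsh" (len 10), cursors c1@9 c2@10, authorship ..........
After op 2 (insert('r')): buffer="rnmoxqbnsrhr" (len 12), cursors c1@10 c2@12, authorship .........1.2
After op 3 (insert('z')): buffer="rnmoxqbnsrzhrz" (len 14), cursors c1@11 c2@14, authorship .........11.22

Answer: rnmoxqbnsrzhrz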